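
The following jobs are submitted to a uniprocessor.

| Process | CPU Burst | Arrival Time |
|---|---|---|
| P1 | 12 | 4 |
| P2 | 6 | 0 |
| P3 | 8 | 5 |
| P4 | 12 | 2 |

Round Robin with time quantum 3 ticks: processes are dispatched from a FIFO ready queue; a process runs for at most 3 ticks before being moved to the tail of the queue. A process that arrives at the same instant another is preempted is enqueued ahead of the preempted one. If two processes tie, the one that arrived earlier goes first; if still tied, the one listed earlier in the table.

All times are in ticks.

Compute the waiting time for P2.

3

Gantt: | P2 0-3 | P4 3-6 | P2 6-9 | P1 9-12 | P3 12-15 | P4 15-18 | P1 18-21 | P3 21-24 | P4 24-27 | P1 27-30 | P3 30-32 | P4 32-35 | P1 35-38 |
Completion: P1=38  P2=9  P3=32  P4=35
Turnaround (C−A): P1=34  P2=9  P3=27  P4=33
Waiting(P2) = turnaround − burst = 9 − 6 = 3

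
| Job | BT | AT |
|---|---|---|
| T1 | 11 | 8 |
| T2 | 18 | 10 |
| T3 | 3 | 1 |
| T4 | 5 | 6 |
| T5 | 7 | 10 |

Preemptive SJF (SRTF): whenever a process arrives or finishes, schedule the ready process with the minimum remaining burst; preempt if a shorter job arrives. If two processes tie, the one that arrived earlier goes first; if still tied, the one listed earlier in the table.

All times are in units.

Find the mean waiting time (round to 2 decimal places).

6.00

Schedule: | idle 0-1 | T3 1-4 | idle 4-6 | T4 6-11 | T5 11-18 | T1 18-29 | T2 29-47 |
Completion: T1=29  T2=47  T3=4  T4=11  T5=18
Waiting times: T1=10, T2=19, T3=0, T4=0, T5=1
Average waiting = (10+19+0+0+1) / 5 = 30/5 = 6.00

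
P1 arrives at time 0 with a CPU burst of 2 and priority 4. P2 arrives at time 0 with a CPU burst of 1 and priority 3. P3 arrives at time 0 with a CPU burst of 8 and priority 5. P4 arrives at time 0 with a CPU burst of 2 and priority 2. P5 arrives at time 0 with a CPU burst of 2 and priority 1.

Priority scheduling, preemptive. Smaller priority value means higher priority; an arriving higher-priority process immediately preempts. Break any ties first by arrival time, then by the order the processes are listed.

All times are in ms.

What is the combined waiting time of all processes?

Timeline: | P5 0-2 | P4 2-4 | P2 4-5 | P1 5-7 | P3 7-15 |
Completion: P1=7  P2=5  P3=15  P4=4  P5=2
Turnaround (C−A): P1=7  P2=5  P3=15  P4=4  P5=2
Waiting = turnaround − burst: P1=5, P2=4, P3=7, P4=2, P5=0
Total waiting = 5 + 4 + 7 + 2 + 0 = 18

18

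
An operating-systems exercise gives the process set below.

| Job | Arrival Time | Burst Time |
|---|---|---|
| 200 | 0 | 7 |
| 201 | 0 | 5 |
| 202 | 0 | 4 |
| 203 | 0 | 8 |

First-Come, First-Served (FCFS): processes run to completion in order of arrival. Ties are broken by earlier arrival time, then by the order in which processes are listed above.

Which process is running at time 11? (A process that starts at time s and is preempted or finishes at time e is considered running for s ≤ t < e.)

Schedule: | 200 0-7 | 201 7-12 | 202 12-16 | 203 16-24 |
Completion: 200=7  201=12  202=16  203=24
Turnaround (C−A): 200=7  201=12  202=16  203=24

201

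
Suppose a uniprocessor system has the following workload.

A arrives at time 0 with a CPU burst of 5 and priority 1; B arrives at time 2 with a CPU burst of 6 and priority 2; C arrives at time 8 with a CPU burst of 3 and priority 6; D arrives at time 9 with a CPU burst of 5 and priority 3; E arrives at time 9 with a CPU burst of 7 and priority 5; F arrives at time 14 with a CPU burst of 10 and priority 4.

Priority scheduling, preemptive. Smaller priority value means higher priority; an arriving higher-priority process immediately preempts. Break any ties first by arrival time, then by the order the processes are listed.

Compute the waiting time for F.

Gantt: | A 0-5 | B 5-11 | D 11-16 | F 16-26 | E 26-33 | C 33-36 |
Completion: A=5  B=11  C=36  D=16  E=33  F=26
Waiting(F) = turnaround − burst = 12 − 10 = 2

2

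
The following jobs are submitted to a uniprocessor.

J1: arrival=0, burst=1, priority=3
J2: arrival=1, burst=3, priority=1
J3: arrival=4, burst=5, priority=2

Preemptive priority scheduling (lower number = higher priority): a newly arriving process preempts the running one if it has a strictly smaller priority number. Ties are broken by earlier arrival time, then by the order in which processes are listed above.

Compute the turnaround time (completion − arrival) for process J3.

Gantt: | J1 0-1 | J2 1-4 | J3 4-9 |
Completion: J1=1  J2=4  J3=9
Turnaround (C−A): J1=1  J2=3  J3=5
Turnaround(J3) = completion − arrival = 9 − 4 = 5

5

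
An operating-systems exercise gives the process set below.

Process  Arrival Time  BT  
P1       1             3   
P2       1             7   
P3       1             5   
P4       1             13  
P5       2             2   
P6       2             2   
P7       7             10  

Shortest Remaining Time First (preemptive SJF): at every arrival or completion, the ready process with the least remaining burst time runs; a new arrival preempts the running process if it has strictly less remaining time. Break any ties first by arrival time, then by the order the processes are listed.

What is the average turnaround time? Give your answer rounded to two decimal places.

Schedule: | idle 0-1 | P1 1-4 | P5 4-6 | P6 6-8 | P3 8-13 | P2 13-20 | P7 20-30 | P4 30-43 |
Completion: P1=4  P2=20  P3=13  P4=43  P5=6  P6=8  P7=30
Turnaround (C−A): P1=3  P2=19  P3=12  P4=42  P5=4  P6=6  P7=23
Turnaround times: P1=3, P2=19, P3=12, P4=42, P5=4, P6=6, P7=23
Average turnaround = (3+19+12+42+4+6+23) / 7 = 109/7 = 15.57

15.57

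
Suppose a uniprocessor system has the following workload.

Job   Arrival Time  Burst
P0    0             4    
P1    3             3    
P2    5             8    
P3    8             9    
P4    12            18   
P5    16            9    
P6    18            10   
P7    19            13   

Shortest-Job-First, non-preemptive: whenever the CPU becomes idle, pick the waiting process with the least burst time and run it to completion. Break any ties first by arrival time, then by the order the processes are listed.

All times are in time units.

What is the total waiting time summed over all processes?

Schedule: | P0 0-4 | P1 4-7 | P2 7-15 | P3 15-24 | P5 24-33 | P6 33-43 | P7 43-56 | P4 56-74 |
Completion: P0=4  P1=7  P2=15  P3=24  P4=74  P5=33  P6=43  P7=56
Waiting = turnaround − burst: P0=0, P1=1, P2=2, P3=7, P4=44, P5=8, P6=15, P7=24
Total waiting = 0 + 1 + 2 + 7 + 44 + 8 + 15 + 24 = 101

101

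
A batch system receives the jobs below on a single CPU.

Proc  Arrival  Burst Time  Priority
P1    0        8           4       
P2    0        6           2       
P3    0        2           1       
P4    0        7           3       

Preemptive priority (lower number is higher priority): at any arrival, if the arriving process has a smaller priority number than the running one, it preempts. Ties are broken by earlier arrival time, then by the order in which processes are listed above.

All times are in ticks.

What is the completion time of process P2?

8

Gantt: | P3 0-2 | P2 2-8 | P4 8-15 | P1 15-23 |
Completion: P1=23  P2=8  P3=2  P4=15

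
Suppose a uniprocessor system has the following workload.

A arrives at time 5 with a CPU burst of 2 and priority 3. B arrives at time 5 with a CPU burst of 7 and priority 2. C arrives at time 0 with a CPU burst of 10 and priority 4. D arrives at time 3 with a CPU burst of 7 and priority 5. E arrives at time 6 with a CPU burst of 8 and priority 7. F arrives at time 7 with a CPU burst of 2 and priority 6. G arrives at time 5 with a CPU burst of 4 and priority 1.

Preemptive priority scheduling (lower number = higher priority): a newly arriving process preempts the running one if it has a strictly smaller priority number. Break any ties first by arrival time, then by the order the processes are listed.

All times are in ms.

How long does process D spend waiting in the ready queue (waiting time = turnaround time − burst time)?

Schedule: | C 0-5 | G 5-9 | B 9-16 | A 16-18 | C 18-23 | D 23-30 | F 30-32 | E 32-40 |
Completion: A=18  B=16  C=23  D=30  E=40  F=32  G=9
Turnaround (C−A): A=13  B=11  C=23  D=27  E=34  F=25  G=4
Waiting(D) = turnaround − burst = 27 − 7 = 20

20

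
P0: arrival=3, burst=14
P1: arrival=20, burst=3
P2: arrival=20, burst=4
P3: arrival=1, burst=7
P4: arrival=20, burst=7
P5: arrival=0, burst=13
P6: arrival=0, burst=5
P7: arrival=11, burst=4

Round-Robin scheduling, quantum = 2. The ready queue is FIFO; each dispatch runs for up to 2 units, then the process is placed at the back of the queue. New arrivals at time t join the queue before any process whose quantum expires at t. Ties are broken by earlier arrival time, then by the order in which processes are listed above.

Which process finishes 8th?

Schedule: | P5 0-2 | P6 2-4 | P3 4-6 | P5 6-8 | P0 8-10 | P6 10-12 | P3 12-14 | P5 14-16 | P0 16-18 | P7 18-20 | P6 20-21 | P3 21-23 | P5 23-25 | P0 25-27 | P1 27-29 | P2 29-31 | P4 31-33 | P7 33-35 | P3 35-36 | P5 36-38 | P0 38-40 | P1 40-41 | P2 41-43 | P4 43-45 | P5 45-47 | P0 47-49 | P4 49-51 | P5 51-52 | P0 52-54 | P4 54-55 | P0 55-57 |
Completion: P0=57  P1=41  P2=43  P3=36  P4=55  P5=52  P6=21  P7=35
Turnaround (C−A): P0=54  P1=21  P2=23  P3=35  P4=35  P5=52  P6=21  P7=24
Finish order: P6 → P7 → P3 → P1 → P2 → P5 → P4 → P0

P0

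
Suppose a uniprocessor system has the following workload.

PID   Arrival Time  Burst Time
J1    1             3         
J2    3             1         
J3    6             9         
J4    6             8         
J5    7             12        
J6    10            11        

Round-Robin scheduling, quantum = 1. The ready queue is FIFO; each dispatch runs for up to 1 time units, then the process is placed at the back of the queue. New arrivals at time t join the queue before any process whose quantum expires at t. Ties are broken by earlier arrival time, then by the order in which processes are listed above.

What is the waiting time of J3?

23

Schedule: | idle 0-1 | J1 1-3 | J2 3-4 | J1 4-5 | idle 5-6 | J3 6-7 | J4 7-8 | J5 8-9 | J3 9-10 | J4 10-11 | J5 11-12 | J6 12-13 | J3 13-14 | J4 14-15 | J5 15-16 | J6 16-17 | J3 17-18 | J4 18-19 | J5 19-20 | J6 20-21 | J3 21-22 | J4 22-23 | J5 23-24 | J6 24-25 | J3 25-26 | J4 26-27 | J5 27-28 | J6 28-29 | J3 29-30 | J4 30-31 | J5 31-32 | J6 32-33 | J3 33-34 | J4 34-35 | J5 35-36 | J6 36-37 | J3 37-38 | J5 38-39 | J6 39-40 | J5 40-41 | J6 41-42 | J5 42-43 | J6 43-44 | J5 44-45 | J6 45-46 |
Completion: J1=5  J2=4  J3=38  J4=35  J5=45  J6=46
Waiting(J3) = turnaround − burst = 32 − 9 = 23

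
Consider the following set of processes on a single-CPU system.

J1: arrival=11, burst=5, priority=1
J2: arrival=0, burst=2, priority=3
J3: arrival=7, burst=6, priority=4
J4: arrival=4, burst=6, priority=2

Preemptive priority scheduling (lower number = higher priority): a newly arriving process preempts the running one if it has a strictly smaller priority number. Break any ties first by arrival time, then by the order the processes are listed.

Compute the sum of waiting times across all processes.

Schedule: | J2 0-2 | idle 2-4 | J4 4-10 | J3 10-11 | J1 11-16 | J3 16-21 |
Completion: J1=16  J2=2  J3=21  J4=10
Waiting = turnaround − burst: J1=0, J2=0, J3=8, J4=0
Total waiting = 0 + 0 + 8 + 0 = 8

8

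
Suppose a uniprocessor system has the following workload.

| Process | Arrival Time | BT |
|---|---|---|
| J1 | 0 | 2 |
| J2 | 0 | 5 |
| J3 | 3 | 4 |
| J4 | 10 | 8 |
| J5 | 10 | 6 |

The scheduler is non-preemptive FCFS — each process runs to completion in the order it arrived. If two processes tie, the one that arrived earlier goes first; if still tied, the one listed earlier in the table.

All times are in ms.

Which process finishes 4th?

J4

Timeline: | J1 0-2 | J2 2-7 | J3 7-11 | J4 11-19 | J5 19-25 |
Completion: J1=2  J2=7  J3=11  J4=19  J5=25
Turnaround (C−A): J1=2  J2=7  J3=8  J4=9  J5=15
Finish order: J1 → J2 → J3 → J4 → J5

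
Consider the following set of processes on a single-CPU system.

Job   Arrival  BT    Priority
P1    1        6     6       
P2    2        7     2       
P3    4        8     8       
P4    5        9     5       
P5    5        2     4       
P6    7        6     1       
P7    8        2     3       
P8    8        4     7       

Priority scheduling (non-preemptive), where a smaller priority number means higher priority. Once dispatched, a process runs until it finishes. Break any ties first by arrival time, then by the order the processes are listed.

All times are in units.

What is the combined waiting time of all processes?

Schedule: | idle 0-1 | P1 1-7 | P6 7-13 | P2 13-20 | P7 20-22 | P5 22-24 | P4 24-33 | P8 33-37 | P3 37-45 |
Completion: P1=7  P2=20  P3=45  P4=33  P5=24  P6=13  P7=22  P8=37
Waiting = turnaround − burst: P1=0, P2=11, P3=33, P4=19, P5=17, P6=0, P7=12, P8=25
Total waiting = 0 + 11 + 33 + 19 + 17 + 0 + 12 + 25 = 117

117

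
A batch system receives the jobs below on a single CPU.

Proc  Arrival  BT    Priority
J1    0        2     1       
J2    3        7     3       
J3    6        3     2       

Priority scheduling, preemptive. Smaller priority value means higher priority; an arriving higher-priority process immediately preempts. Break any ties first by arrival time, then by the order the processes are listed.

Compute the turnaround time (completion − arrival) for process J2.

Schedule: | J1 0-2 | idle 2-3 | J2 3-6 | J3 6-9 | J2 9-13 |
Completion: J1=2  J2=13  J3=9
Turnaround(J2) = completion − arrival = 13 − 3 = 10

10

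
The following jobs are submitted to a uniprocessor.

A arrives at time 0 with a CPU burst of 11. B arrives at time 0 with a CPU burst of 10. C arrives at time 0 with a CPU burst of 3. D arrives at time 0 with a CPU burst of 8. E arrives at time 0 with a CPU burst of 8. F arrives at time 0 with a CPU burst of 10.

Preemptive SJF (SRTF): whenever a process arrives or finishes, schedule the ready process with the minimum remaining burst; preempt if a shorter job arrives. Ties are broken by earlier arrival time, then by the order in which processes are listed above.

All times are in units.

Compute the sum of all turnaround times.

Timeline: | C 0-3 | D 3-11 | E 11-19 | B 19-29 | F 29-39 | A 39-50 |
Completion: A=50  B=29  C=3  D=11  E=19  F=39
Turnaround = completion − arrival: A=50, B=29, C=3, D=11, E=19, F=39
Total turnaround = 50 + 29 + 3 + 11 + 19 + 39 = 151

151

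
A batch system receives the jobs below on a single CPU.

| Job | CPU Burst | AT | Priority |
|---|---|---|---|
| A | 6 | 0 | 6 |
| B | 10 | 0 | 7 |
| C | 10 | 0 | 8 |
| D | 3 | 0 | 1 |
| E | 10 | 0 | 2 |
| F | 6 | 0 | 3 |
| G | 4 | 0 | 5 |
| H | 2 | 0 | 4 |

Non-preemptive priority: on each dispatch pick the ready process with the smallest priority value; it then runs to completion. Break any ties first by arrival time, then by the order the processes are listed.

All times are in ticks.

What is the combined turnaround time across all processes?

204

Gantt: | D 0-3 | E 3-13 | F 13-19 | H 19-21 | G 21-25 | A 25-31 | B 31-41 | C 41-51 |
Completion: A=31  B=41  C=51  D=3  E=13  F=19  G=25  H=21
Turnaround (C−A): A=31  B=41  C=51  D=3  E=13  F=19  G=25  H=21
Turnaround = completion − arrival: A=31, B=41, C=51, D=3, E=13, F=19, G=25, H=21
Total turnaround = 31 + 41 + 51 + 3 + 13 + 19 + 25 + 21 = 204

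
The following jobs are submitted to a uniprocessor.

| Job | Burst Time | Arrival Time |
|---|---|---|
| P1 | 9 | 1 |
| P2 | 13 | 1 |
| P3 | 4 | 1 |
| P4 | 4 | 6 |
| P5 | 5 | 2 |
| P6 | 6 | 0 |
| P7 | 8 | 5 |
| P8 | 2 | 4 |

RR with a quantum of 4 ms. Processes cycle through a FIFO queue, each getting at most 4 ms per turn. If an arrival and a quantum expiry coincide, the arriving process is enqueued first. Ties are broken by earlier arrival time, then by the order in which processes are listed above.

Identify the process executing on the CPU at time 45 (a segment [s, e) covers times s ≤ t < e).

P1

Timeline: | P6 0-4 | P1 4-8 | P2 8-12 | P3 12-16 | P5 16-20 | P8 20-22 | P6 22-24 | P7 24-28 | P4 28-32 | P1 32-36 | P2 36-40 | P5 40-41 | P7 41-45 | P1 45-46 | P2 46-51 |
Completion: P1=46  P2=51  P3=16  P4=32  P5=41  P6=24  P7=45  P8=22
Turnaround (C−A): P1=45  P2=50  P3=15  P4=26  P5=39  P6=24  P7=40  P8=18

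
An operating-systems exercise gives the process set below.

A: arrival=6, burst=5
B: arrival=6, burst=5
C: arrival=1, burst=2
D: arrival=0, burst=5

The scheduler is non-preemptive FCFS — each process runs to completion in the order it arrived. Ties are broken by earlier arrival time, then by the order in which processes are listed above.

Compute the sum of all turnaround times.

28

Timeline: | D 0-5 | C 5-7 | A 7-12 | B 12-17 |
Completion: A=12  B=17  C=7  D=5
Turnaround = completion − arrival: A=6, B=11, C=6, D=5
Total turnaround = 6 + 11 + 6 + 5 = 28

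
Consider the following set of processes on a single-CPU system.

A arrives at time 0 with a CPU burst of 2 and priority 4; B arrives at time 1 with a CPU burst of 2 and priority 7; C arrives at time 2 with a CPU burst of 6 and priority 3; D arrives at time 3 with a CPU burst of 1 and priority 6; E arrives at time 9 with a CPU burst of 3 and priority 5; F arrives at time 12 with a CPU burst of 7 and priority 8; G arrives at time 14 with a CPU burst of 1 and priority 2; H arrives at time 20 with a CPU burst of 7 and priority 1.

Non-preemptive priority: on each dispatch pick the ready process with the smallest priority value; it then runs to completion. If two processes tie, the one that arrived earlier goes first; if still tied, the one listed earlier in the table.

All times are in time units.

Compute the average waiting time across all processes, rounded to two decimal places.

Gantt: | A 0-2 | C 2-8 | D 8-9 | E 9-12 | B 12-14 | G 14-15 | F 15-22 | H 22-29 |
Completion: A=2  B=14  C=8  D=9  E=12  F=22  G=15  H=29
Waiting times: A=0, B=11, C=0, D=5, E=0, F=3, G=0, H=2
Average waiting = (0+11+0+5+0+3+0+2) / 8 = 21/8 = 2.63

2.63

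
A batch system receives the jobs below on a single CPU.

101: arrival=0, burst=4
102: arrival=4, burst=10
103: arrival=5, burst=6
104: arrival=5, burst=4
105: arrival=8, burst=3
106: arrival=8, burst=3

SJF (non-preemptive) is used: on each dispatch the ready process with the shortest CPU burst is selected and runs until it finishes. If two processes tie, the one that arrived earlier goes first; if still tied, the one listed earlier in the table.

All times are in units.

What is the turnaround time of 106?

12

Timeline: | 101 0-4 | 102 4-14 | 105 14-17 | 106 17-20 | 104 20-24 | 103 24-30 |
Completion: 101=4  102=14  103=30  104=24  105=17  106=20
Turnaround (C−A): 101=4  102=10  103=25  104=19  105=9  106=12
Turnaround(106) = completion − arrival = 20 − 8 = 12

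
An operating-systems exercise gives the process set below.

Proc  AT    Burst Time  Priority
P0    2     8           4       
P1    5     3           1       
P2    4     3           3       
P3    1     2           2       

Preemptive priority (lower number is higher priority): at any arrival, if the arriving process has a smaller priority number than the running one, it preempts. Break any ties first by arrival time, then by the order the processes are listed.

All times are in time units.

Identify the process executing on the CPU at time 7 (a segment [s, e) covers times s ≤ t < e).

Schedule: | idle 0-1 | P3 1-3 | P0 3-4 | P2 4-5 | P1 5-8 | P2 8-10 | P0 10-17 |
Completion: P0=17  P1=8  P2=10  P3=3
Turnaround (C−A): P0=15  P1=3  P2=6  P3=2

P1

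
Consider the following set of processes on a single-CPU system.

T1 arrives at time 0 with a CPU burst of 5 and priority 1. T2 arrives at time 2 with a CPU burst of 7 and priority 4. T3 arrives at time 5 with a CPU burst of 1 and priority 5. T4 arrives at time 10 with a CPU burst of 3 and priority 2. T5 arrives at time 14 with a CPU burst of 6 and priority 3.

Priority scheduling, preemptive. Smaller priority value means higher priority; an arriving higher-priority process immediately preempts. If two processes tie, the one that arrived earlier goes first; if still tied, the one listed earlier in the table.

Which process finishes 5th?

T3

Schedule: | T1 0-5 | T2 5-10 | T4 10-13 | T2 13-14 | T5 14-20 | T2 20-21 | T3 21-22 |
Completion: T1=5  T2=21  T3=22  T4=13  T5=20
Finish order: T1 → T4 → T5 → T2 → T3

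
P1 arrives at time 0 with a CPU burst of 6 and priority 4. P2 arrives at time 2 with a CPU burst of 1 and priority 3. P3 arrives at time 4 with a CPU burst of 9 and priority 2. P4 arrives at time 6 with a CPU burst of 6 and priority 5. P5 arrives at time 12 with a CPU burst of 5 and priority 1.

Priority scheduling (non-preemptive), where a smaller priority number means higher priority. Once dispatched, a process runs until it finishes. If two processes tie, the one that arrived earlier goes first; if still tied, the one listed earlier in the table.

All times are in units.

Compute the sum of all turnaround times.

65

Timeline: | P1 0-6 | P3 6-15 | P5 15-20 | P2 20-21 | P4 21-27 |
Completion: P1=6  P2=21  P3=15  P4=27  P5=20
Turnaround (C−A): P1=6  P2=19  P3=11  P4=21  P5=8
Turnaround = completion − arrival: P1=6, P2=19, P3=11, P4=21, P5=8
Total turnaround = 6 + 19 + 11 + 21 + 8 = 65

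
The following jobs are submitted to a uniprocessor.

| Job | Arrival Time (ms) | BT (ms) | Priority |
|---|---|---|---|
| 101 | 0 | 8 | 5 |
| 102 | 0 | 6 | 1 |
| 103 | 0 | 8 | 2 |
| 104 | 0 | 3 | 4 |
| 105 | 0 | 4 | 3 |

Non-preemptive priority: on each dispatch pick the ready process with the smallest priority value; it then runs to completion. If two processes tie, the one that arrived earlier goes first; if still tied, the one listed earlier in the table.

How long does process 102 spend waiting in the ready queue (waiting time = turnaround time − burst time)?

0

Gantt: | 102 0-6 | 103 6-14 | 105 14-18 | 104 18-21 | 101 21-29 |
Completion: 101=29  102=6  103=14  104=21  105=18
Waiting(102) = turnaround − burst = 6 − 6 = 0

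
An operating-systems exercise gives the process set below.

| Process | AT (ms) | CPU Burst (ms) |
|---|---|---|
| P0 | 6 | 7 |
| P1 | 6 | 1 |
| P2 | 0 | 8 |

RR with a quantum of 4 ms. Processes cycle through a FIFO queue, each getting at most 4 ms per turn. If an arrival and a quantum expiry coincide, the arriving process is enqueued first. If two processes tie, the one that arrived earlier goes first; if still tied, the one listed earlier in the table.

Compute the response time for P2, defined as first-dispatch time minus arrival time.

Schedule: | P2 0-8 | P0 8-12 | P1 12-13 | P0 13-16 |
Completion: P0=16  P1=13  P2=8
Turnaround (C−A): P0=10  P1=7  P2=8
Response(P2) = first start − arrival = 0 − 0 = 0

0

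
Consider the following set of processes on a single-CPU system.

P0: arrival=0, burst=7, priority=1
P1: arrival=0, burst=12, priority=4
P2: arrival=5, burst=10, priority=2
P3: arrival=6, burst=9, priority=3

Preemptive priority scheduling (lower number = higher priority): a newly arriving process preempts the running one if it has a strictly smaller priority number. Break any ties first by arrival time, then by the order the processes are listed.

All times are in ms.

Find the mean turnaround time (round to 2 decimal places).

Gantt: | P0 0-7 | P2 7-17 | P3 17-26 | P1 26-38 |
Completion: P0=7  P1=38  P2=17  P3=26
Turnaround (C−A): P0=7  P1=38  P2=12  P3=20
Turnaround times: P0=7, P1=38, P2=12, P3=20
Average turnaround = (7+38+12+20) / 4 = 77/4 = 19.25

19.25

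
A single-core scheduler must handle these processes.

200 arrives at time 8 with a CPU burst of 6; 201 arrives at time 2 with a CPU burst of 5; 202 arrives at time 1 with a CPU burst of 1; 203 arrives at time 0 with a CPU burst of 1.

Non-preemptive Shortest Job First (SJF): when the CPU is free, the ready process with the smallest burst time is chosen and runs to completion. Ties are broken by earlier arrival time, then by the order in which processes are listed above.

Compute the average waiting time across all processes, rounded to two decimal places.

Timeline: | 203 0-1 | 202 1-2 | 201 2-7 | idle 7-8 | 200 8-14 |
Completion: 200=14  201=7  202=2  203=1
Turnaround (C−A): 200=6  201=5  202=1  203=1
Waiting times: 200=0, 201=0, 202=0, 203=0
Average waiting = (0+0+0+0) / 4 = 0/4 = 0.00

0.00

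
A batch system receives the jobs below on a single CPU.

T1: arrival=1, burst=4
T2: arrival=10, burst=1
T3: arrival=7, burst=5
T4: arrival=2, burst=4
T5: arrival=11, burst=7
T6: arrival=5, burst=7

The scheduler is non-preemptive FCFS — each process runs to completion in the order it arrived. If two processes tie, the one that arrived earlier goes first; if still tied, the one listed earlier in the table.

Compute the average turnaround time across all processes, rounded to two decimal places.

11.00

Gantt: | idle 0-1 | T1 1-5 | T4 5-9 | T6 9-16 | T3 16-21 | T2 21-22 | T5 22-29 |
Completion: T1=5  T2=22  T3=21  T4=9  T5=29  T6=16
Turnaround (C−A): T1=4  T2=12  T3=14  T4=7  T5=18  T6=11
Turnaround times: T1=4, T2=12, T3=14, T4=7, T5=18, T6=11
Average turnaround = (4+12+14+7+18+11) / 6 = 66/6 = 11.00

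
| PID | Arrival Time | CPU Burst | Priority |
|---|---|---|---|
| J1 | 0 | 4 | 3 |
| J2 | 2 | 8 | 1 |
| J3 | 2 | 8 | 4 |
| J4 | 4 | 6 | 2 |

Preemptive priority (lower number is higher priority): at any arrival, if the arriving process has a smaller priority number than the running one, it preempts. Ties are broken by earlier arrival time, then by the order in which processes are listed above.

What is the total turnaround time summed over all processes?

Gantt: | J1 0-2 | J2 2-10 | J4 10-16 | J1 16-18 | J3 18-26 |
Completion: J1=18  J2=10  J3=26  J4=16
Turnaround (C−A): J1=18  J2=8  J3=24  J4=12
Turnaround = completion − arrival: J1=18, J2=8, J3=24, J4=12
Total turnaround = 18 + 8 + 24 + 12 = 62

62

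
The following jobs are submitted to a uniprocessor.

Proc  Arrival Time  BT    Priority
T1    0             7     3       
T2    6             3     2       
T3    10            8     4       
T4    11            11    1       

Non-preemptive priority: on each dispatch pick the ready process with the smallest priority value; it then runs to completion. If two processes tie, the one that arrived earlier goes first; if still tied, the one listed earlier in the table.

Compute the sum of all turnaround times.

37

Timeline: | T1 0-7 | T2 7-10 | T3 10-18 | T4 18-29 |
Completion: T1=7  T2=10  T3=18  T4=29
Turnaround = completion − arrival: T1=7, T2=4, T3=8, T4=18
Total turnaround = 7 + 4 + 8 + 18 = 37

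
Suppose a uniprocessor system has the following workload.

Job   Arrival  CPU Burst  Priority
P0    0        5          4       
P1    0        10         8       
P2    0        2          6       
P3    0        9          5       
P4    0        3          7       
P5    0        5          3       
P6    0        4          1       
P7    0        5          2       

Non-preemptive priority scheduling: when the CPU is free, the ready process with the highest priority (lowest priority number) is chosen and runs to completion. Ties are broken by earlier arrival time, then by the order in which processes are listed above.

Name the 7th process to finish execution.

Gantt: | P6 0-4 | P7 4-9 | P5 9-14 | P0 14-19 | P3 19-28 | P2 28-30 | P4 30-33 | P1 33-43 |
Completion: P0=19  P1=43  P2=30  P3=28  P4=33  P5=14  P6=4  P7=9
Turnaround (C−A): P0=19  P1=43  P2=30  P3=28  P4=33  P5=14  P6=4  P7=9
Finish order: P6 → P7 → P5 → P0 → P3 → P2 → P4 → P1

P4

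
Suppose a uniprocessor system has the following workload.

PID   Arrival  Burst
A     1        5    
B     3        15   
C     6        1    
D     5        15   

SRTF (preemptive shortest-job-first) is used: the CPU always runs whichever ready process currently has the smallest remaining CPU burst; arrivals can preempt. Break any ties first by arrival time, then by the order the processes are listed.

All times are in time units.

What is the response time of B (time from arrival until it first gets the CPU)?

Timeline: | idle 0-1 | A 1-6 | C 6-7 | B 7-22 | D 22-37 |
Completion: A=6  B=22  C=7  D=37
Turnaround (C−A): A=5  B=19  C=1  D=32
Response(B) = first start − arrival = 7 − 3 = 4

4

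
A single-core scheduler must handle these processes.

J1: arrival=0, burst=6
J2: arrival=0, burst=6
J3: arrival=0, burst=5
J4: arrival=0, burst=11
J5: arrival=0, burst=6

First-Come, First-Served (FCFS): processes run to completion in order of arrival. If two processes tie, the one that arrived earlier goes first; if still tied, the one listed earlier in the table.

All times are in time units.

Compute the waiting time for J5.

Schedule: | J1 0-6 | J2 6-12 | J3 12-17 | J4 17-28 | J5 28-34 |
Completion: J1=6  J2=12  J3=17  J4=28  J5=34
Waiting(J5) = turnaround − burst = 34 − 6 = 28

28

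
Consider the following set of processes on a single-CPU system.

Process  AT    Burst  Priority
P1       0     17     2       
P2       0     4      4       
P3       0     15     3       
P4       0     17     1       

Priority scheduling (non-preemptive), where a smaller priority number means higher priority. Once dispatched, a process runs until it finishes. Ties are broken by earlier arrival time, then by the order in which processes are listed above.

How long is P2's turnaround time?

Timeline: | P4 0-17 | P1 17-34 | P3 34-49 | P2 49-53 |
Completion: P1=34  P2=53  P3=49  P4=17
Turnaround (C−A): P1=34  P2=53  P3=49  P4=17
Turnaround(P2) = completion − arrival = 53 − 0 = 53

53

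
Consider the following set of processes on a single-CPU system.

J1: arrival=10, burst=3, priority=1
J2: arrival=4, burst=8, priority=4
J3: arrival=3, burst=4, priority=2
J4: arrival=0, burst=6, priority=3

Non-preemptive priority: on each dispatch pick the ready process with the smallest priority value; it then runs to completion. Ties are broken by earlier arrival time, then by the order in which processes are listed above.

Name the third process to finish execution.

J1

Gantt: | J4 0-6 | J3 6-10 | J1 10-13 | J2 13-21 |
Completion: J1=13  J2=21  J3=10  J4=6
Turnaround (C−A): J1=3  J2=17  J3=7  J4=6
Finish order: J4 → J3 → J1 → J2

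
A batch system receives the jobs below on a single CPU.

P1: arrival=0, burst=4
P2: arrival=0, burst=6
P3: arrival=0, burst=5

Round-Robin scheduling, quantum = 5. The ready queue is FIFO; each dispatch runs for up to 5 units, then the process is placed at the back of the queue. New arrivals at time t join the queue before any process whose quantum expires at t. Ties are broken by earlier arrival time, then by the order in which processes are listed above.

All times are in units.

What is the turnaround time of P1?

4

Schedule: | P1 0-4 | P2 4-9 | P3 9-14 | P2 14-15 |
Completion: P1=4  P2=15  P3=14
Turnaround(P1) = completion − arrival = 4 − 0 = 4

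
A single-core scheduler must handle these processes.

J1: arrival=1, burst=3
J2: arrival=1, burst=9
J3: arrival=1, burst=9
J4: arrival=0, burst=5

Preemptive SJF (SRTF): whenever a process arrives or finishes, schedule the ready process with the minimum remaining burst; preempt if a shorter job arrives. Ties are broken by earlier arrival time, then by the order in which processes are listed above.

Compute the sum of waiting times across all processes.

Schedule: | J4 0-1 | J1 1-4 | J4 4-8 | J2 8-17 | J3 17-26 |
Completion: J1=4  J2=17  J3=26  J4=8
Turnaround (C−A): J1=3  J2=16  J3=25  J4=8
Waiting = turnaround − burst: J1=0, J2=7, J3=16, J4=3
Total waiting = 0 + 7 + 16 + 3 = 26

26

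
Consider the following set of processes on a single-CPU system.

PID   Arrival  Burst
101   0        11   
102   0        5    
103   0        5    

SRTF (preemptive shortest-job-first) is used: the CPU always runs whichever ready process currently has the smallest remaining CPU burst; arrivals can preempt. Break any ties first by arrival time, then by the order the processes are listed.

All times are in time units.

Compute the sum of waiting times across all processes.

15

Schedule: | 102 0-5 | 103 5-10 | 101 10-21 |
Completion: 101=21  102=5  103=10
Turnaround (C−A): 101=21  102=5  103=10
Waiting = turnaround − burst: 101=10, 102=0, 103=5
Total waiting = 10 + 0 + 5 = 15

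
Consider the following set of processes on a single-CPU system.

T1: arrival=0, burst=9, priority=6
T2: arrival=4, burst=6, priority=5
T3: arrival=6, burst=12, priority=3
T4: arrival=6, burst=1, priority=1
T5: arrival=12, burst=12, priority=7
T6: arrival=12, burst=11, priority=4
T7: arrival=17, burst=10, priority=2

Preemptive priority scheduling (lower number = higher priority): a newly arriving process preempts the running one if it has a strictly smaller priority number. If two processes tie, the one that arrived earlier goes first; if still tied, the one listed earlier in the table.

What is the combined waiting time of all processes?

Timeline: | T1 0-4 | T2 4-6 | T4 6-7 | T3 7-17 | T7 17-27 | T3 27-29 | T6 29-40 | T2 40-44 | T1 44-49 | T5 49-61 |
Completion: T1=49  T2=44  T3=29  T4=7  T5=61  T6=40  T7=27
Turnaround (C−A): T1=49  T2=40  T3=23  T4=1  T5=49  T6=28  T7=10
Waiting = turnaround − burst: T1=40, T2=34, T3=11, T4=0, T5=37, T6=17, T7=0
Total waiting = 40 + 34 + 11 + 0 + 37 + 17 + 0 = 139

139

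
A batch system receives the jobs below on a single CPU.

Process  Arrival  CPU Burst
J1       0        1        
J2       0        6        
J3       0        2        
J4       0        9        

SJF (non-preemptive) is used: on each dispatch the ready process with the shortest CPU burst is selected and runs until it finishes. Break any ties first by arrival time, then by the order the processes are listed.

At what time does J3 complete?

Schedule: | J1 0-1 | J3 1-3 | J2 3-9 | J4 9-18 |
Completion: J1=1  J2=9  J3=3  J4=18

3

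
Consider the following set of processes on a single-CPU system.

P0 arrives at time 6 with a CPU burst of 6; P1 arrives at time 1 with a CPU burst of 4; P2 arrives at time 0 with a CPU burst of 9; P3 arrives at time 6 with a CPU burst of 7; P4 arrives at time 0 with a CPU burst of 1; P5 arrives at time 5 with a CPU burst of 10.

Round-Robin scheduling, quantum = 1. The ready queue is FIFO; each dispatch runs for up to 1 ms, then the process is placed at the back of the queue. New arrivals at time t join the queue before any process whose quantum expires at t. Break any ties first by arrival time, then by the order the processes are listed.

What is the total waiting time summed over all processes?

93

Gantt: | P2 0-1 | P4 1-2 | P1 2-3 | P2 3-4 | P1 4-5 | P2 5-6 | P5 6-7 | P1 7-8 | P0 8-9 | P3 9-10 | P2 10-11 | P5 11-12 | P1 12-13 | P0 13-14 | P3 14-15 | P2 15-16 | P5 16-17 | P0 17-18 | P3 18-19 | P2 19-20 | P5 20-21 | P0 21-22 | P3 22-23 | P2 23-24 | P5 24-25 | P0 25-26 | P3 26-27 | P2 27-28 | P5 28-29 | P0 29-30 | P3 30-31 | P2 31-32 | P5 32-33 | P3 33-34 | P5 34-37 |
Completion: P0=30  P1=13  P2=32  P3=34  P4=2  P5=37
Turnaround (C−A): P0=24  P1=12  P2=32  P3=28  P4=2  P5=32
Waiting = turnaround − burst: P0=18, P1=8, P2=23, P3=21, P4=1, P5=22
Total waiting = 18 + 8 + 23 + 21 + 1 + 22 = 93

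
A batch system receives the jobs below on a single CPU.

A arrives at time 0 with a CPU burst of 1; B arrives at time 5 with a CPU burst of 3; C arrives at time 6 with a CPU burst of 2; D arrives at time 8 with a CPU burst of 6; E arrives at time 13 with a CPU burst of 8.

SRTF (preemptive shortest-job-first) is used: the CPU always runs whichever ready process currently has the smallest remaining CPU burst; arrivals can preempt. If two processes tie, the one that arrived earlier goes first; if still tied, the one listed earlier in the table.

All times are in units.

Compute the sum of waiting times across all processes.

7

Timeline: | A 0-1 | idle 1-5 | B 5-8 | C 8-10 | D 10-16 | E 16-24 |
Completion: A=1  B=8  C=10  D=16  E=24
Turnaround (C−A): A=1  B=3  C=4  D=8  E=11
Waiting = turnaround − burst: A=0, B=0, C=2, D=2, E=3
Total waiting = 0 + 0 + 2 + 2 + 3 = 7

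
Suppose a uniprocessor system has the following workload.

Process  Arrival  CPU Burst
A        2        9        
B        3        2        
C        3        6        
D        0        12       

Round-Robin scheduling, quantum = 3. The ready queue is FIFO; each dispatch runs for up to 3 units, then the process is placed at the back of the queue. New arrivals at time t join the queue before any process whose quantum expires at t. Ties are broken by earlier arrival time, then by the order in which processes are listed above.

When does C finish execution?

Timeline: | D 0-3 | A 3-6 | B 6-8 | C 8-11 | D 11-14 | A 14-17 | C 17-20 | D 20-23 | A 23-26 | D 26-29 |
Completion: A=26  B=8  C=20  D=29

20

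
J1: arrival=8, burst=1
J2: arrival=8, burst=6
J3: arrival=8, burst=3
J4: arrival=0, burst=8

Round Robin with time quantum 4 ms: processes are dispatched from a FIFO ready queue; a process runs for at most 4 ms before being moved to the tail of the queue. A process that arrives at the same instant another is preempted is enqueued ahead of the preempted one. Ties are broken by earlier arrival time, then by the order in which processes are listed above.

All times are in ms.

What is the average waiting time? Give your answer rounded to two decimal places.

2.25

Schedule: | J4 0-8 | J1 8-9 | J2 9-13 | J3 13-16 | J2 16-18 |
Completion: J1=9  J2=18  J3=16  J4=8
Waiting times: J1=0, J2=4, J3=5, J4=0
Average waiting = (0+4+5+0) / 4 = 9/4 = 2.25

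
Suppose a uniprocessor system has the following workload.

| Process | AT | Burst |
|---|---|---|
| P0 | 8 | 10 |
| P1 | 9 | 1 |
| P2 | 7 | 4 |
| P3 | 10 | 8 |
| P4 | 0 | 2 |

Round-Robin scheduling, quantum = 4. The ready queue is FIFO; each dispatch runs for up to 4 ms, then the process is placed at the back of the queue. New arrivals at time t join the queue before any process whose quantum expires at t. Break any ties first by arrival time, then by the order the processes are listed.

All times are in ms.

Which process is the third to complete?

Timeline: | P4 0-2 | idle 2-7 | P2 7-11 | P0 11-15 | P1 15-16 | P3 16-20 | P0 20-24 | P3 24-28 | P0 28-30 |
Completion: P0=30  P1=16  P2=11  P3=28  P4=2
Turnaround (C−A): P0=22  P1=7  P2=4  P3=18  P4=2
Finish order: P4 → P2 → P1 → P3 → P0

P1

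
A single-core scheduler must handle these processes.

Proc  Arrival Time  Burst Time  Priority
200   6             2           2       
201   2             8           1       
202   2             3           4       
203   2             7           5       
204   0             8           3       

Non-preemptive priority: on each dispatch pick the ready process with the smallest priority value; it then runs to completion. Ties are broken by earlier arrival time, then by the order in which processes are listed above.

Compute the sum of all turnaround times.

Gantt: | 204 0-8 | 201 8-16 | 200 16-18 | 202 18-21 | 203 21-28 |
Completion: 200=18  201=16  202=21  203=28  204=8
Turnaround = completion − arrival: 200=12, 201=14, 202=19, 203=26, 204=8
Total turnaround = 12 + 14 + 19 + 26 + 8 = 79

79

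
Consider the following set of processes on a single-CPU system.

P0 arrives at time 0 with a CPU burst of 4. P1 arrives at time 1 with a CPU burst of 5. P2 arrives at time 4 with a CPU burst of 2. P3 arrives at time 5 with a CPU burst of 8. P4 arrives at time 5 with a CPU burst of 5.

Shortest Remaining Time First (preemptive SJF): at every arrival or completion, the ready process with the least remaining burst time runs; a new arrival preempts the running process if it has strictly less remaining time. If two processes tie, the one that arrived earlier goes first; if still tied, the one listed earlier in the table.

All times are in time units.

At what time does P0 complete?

Gantt: | P0 0-4 | P2 4-6 | P1 6-11 | P4 11-16 | P3 16-24 |
Completion: P0=4  P1=11  P2=6  P3=24  P4=16
Turnaround (C−A): P0=4  P1=10  P2=2  P3=19  P4=11

4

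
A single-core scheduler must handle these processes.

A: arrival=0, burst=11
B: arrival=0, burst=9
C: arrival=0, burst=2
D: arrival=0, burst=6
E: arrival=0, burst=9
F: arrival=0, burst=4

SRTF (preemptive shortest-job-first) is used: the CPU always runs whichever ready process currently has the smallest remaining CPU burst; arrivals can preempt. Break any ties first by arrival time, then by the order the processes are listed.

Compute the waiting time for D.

Gantt: | C 0-2 | F 2-6 | D 6-12 | B 12-21 | E 21-30 | A 30-41 |
Completion: A=41  B=21  C=2  D=12  E=30  F=6
Turnaround (C−A): A=41  B=21  C=2  D=12  E=30  F=6
Waiting(D) = turnaround − burst = 12 − 6 = 6

6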